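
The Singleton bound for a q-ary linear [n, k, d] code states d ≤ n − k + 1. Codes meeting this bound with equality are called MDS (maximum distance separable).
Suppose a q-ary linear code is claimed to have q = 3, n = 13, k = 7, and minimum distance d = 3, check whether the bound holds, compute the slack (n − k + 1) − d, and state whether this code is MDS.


Singleton RHS = n − k + 1 = 7, slack = 4, bound satisfied, not MDS.

Singleton bound: d ≤ n − k + 1.
Here n = 13, k = 7, so n − k + 1 = 7.
Given d = 3, check d ≤ 7: YES.
Slack = (n − k + 1) − d = 4.
The code is NOT MDS (slack = 4 > 0).
Description: the claimed parameters are [13, 7, 3]_3; such a code would be non-MDS.


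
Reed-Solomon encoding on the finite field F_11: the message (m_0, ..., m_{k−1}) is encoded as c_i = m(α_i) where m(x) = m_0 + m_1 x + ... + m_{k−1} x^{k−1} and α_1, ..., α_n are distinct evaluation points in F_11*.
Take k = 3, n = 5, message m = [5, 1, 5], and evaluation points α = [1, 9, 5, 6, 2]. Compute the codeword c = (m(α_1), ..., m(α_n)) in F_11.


c = [0, 1, 3, 4, 5]

Message polynomial: m(x) = 5 + 1·x + 5·x^2 (mod 11).
For each evaluation point α_i, compute m(α_i) mod 11:
  α_1 = 1: Horner steps 5 → 6 → 0, so m(1) = 0.
  α_2 = 9: Horner steps 5 → 2 → 1, so m(9) = 1.
  α_3 = 5: Horner steps 5 → 4 → 3, so m(5) = 3.
  α_4 = 6: Horner steps 5 → 9 → 4, so m(6) = 4.
  α_5 = 2: Horner steps 5 → 0 → 5, so m(2) = 5.
Codeword c = [0, 1, 3, 4, 5] ∈ F_11^5.


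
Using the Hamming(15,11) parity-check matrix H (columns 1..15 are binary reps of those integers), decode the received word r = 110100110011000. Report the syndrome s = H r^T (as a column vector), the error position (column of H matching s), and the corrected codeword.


s = (1, 1, 1, 1)^T, error position = 15, corrected codeword c = 110100110011001

Compute s = H r^T mod 2 one row at a time:
  s_1 = 1 + 0 + 0 + 1 + 1 + 0 + 0 + 0 = 3 ≡ 1 (mod 2).
  s_2 = 1 + 0 + 0 + 1 + 1 + 0 + 0 + 0 = 3 ≡ 1 (mod 2).
  s_3 = 1 + 0 + 0 + 1 + 0 + 1 + 0 + 0 = 3 ≡ 1 (mod 2).
  s_4 = 1 + 0 + 0 + 1 + 0 + 1 + 0 + 0 = 3 ≡ 1 (mod 2).
s = (1, 1, 1, 1)^T — this equals column 15 of H (binary 1111), so error is at position 15.
Correct: flip bit 15 of r = 110100110011000 to get c = 110100110011001.


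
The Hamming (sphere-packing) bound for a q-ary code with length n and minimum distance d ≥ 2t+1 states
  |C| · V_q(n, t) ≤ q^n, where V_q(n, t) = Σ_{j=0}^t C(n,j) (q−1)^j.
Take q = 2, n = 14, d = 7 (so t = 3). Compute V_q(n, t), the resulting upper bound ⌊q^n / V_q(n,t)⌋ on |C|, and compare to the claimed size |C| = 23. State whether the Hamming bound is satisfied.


V_q(n, t) = 470, q^n = 16384, Hamming bound = 34, |C| = 23 ≤ bound (satisfied).

Step 1: Compute V_q(n, t) = Σ_{j=0}^3 C(n, j) (q−1)^j.
  j = 0: C(14,0)·(1)^0 = 1·1 = 1.
  j = 1: C(14,1)·(1)^1 = 14·1 = 14.
  j = 2: C(14,2)·(1)^2 = 91·1 = 91.
  j = 3: C(14,3)·(1)^3 = 364·1 = 364.
  V_q(n, t) = 1 + 14 + 91 + 364 = 470.
Step 2: q^n = 2^14 = 16384.
Step 3: Hamming bound ⌊q^n / V_q(n,t)⌋ = ⌊16384/470⌋ = 34.
Step 4: Compare |C| = 23 to 34: satisfied.
The claimed |C| lies below the Hamming bound.


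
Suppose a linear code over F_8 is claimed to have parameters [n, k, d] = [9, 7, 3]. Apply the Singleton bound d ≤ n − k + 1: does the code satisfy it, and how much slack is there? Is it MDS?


Singleton RHS = n − k + 1 = 3, slack = 0, bound satisfied, MDS.

Singleton bound: d ≤ n − k + 1.
Here n = 9, k = 7, so n − k + 1 = 3.
Given d = 3, check d ≤ 3: YES.
Slack = (n − k + 1) − d = 0.
The code is MDS (slack = 0).
Description: the claimed parameters are [9, 7, 3]_8; such a code would be MDS (meets Singleton bound).


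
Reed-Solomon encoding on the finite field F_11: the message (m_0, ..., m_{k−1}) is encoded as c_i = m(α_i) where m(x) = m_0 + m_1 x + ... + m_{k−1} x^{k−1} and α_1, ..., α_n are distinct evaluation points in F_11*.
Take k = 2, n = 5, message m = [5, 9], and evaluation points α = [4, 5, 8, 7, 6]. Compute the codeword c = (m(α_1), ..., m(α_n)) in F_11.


c = [8, 6, 0, 2, 4]

Message polynomial: m(x) = 5 + 9·x (mod 11).
For each evaluation point α_i, compute m(α_i) mod 11:
  α_1 = 4: Horner steps 9 → 8, so m(4) = 8.
  α_2 = 5: Horner steps 9 → 6, so m(5) = 6.
  α_3 = 8: Horner steps 9 → 0, so m(8) = 0.
  α_4 = 7: Horner steps 9 → 2, so m(7) = 2.
  α_5 = 6: Horner steps 9 → 4, so m(6) = 4.
Codeword c = [8, 6, 0, 2, 4] ∈ F_11^5.


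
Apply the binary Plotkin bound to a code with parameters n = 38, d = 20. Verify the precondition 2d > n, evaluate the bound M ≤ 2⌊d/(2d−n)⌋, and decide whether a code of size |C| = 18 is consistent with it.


Plotkin bound M ≤ 20; given |C| = 18 ≤ bound (satisfied).

Check applicability: 2d = 40, n = 38.
2d − n = 2 > 0, so Plotkin applies.
Compute d/(2d−n) = 20/2 ≈ 10.0000.
⌊d/(2d−n)⌋ = 10.
Plotkin bound: M ≤ 2·10 = 20.
Given |C| = 18, check: satisfied.
This |C| is below the Plotkin bound.


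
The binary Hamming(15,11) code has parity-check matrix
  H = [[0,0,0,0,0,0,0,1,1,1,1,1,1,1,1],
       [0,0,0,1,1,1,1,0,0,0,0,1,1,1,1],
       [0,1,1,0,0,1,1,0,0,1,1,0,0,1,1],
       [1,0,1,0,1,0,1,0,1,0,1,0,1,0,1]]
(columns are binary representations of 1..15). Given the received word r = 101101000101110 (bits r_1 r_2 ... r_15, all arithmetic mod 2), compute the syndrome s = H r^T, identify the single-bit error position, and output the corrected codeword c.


s = (0, 1, 0, 1)^T, error position = 5, corrected codeword c = 101111000101110

Compute s = H r^T mod 2 one row at a time:
  s_1 = 0 + 0 + 1 + 0 + 1 + 1 + 1 + 0 = 4 ≡ 0 (mod 2).
  s_2 = 1 + 0 + 1 + 0 + 1 + 1 + 1 + 0 = 5 ≡ 1 (mod 2).
  s_3 = 0 + 1 + 1 + 0 + 1 + 0 + 1 + 0 = 4 ≡ 0 (mod 2).
  s_4 = 1 + 1 + 0 + 0 + 0 + 0 + 1 + 0 = 3 ≡ 1 (mod 2).
s = (0, 1, 0, 1)^T — this equals column 5 of H (binary 0101), so error is at position 5.
Correct: flip bit 5 of r = 101101000101110 to get c = 101111000101110.


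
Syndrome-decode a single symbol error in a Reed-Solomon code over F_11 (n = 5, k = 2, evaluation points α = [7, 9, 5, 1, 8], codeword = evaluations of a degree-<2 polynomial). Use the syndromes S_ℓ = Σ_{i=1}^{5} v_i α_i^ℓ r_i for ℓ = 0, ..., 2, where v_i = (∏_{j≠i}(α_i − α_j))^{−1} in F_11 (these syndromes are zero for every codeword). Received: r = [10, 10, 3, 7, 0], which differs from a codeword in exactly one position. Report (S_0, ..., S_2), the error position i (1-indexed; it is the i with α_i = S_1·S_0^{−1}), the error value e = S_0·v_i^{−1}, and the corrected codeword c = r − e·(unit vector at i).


S = (10, 4, 6), error at position 1, error magnitude e = 9, c = [1, 10, 3, 7, 0].

Step 1: column multipliers v_i = (∏_{j≠i}(α_i − α_j))^{−1} mod 11.
  i = 1 (α = 7): (7−9)(7−5)(7−1)(7−8) = (−2)·2·6·(−1) = 24 ≡ 2, so v_1 = 2^{−1} = 6 (mod 11).
  i = 2 (α = 9): (9−7)(9−5)(9−1)(9−8) = 2·4·8·1 = 64 ≡ 9, so v_2 = 9^{−1} = 5 (mod 11).
  i = 3 (α = 5): (5−7)(5−9)(5−1)(5−8) = (−2)·(−4)·4·(−3) = −96 ≡ 3, so v_3 = 3^{−1} = 4 (mod 11).
  i = 4 (α = 1): (1−7)(1−9)(1−5)(1−8) = (−6)·(−8)·(−4)·(−7) = 1344 ≡ 2, so v_4 = 2^{−1} = 6 (mod 11).
  i = 5 (α = 8): (8−7)(8−9)(8−5)(8−1) = 1·(−1)·3·7 = −21 ≡ 1, so v_5 = 1^{−1} = 1 (mod 11).
  v = [6, 5, 4, 6, 1].
Step 2: syndromes of r = [10, 10, 3, 7, 0] (all sums mod 11).
  S_0 = Σ v_i r_i = 6·10 + 5·10 + 4·3 + 6·7 + 1·0 = 164 ≡ 10.
  S_1 = Σ v_i α_i r_i = 6·7·10 + 5·9·10 + 4·5·3 + 6·1·7 + 1·8·0 = 972 ≡ 4.
  α_i^2 mod 11 = [5, 4, 3, 1, 9].
  S_2 = Σ v_i α_i^2 r_i = 6·5·10 + 5·4·10 + 4·3·3 + 6·1·7 + 1·9·0 = 578 ≡ 6.
  S = (10, 4, 6) ≠ 0, so r is not a codeword (an error is present).
Step 3: locate the error. For a single error e at position i, S_ℓ = v_i·e·α_i^ℓ, so α_err = S_1/S_0.
  S_0^{−1} = 10^{−1} = 10 (mod 11), so α_err = 4·10 = 40 ≡ 7 = α_1. Error position i = 1.
  Consistency check: S_2/S_1 = 6·3 = 18 ≡ 7 = α_err ✓ (single-error assumption holds).
Step 4: error magnitude e = S_0/v_1 = S_0·∏_{j≠1}(α_1 − α_j) = 10·2 = 20 ≡ 9 (mod 11).
Step 5: correct position 1: c_1 = r_1 − e = 10 − 9 ≡ 1 (mod 11). Hence c = [1, 10, 3, 7, 0].
  Check: interpolating c through the α_i gives m(x) = 8 + 10·x (degree < 2) with m(α_i) = c_i for every i, so c is indeed a codeword.


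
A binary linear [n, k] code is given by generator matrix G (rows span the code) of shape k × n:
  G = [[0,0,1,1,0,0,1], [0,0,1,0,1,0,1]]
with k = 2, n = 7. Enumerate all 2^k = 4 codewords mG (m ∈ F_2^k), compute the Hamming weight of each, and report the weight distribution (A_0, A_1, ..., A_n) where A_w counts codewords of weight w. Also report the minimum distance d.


Weight distribution: A_0 = 1, A_2 = 1, A_3 = 2. Minimum distance d = 2.

Enumerate all 2^2 = 4 messages m ∈ F_2^2.
For each, compute codeword c = mG in F_2^7, then tally its weight.
  m = 00 → c = 0000000, weight = 0.
  m = 10 → c = 0011001, weight = 3.
  m = 01 → c = 0010101, weight = 3.
  m = 11 → c = 0001100, weight = 2.
Tally weights:
  weight 0: 1 codewords.
  weight 2: 1 codewords.
  weight 3: 2 codewords.
Minimum distance d = smallest w > 0 with A_w > 0 = 2.
Sanity: Σ A_w = 4 = 2^2 = 4 ✓.


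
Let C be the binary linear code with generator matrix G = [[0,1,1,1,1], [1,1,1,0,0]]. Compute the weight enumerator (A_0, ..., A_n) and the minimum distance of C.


Weight distribution: A_0 = 1, A_3 = 2, A_4 = 1. Minimum distance d = 3.

Enumerate all 2^2 = 4 messages m ∈ F_2^2.
For each, compute codeword c = mG in F_2^5, then tally its weight.
  m = 00 → c = 00000, weight = 0.
  m = 10 → c = 01111, weight = 4.
  m = 01 → c = 11100, weight = 3.
  m = 11 → c = 10011, weight = 3.
Tally weights:
  weight 0: 1 codewords.
  weight 3: 2 codewords.
  weight 4: 1 codewords.
Minimum distance d = smallest w > 0 with A_w > 0 = 3.
Sanity: Σ A_w = 4 = 2^2 = 4 ✓.


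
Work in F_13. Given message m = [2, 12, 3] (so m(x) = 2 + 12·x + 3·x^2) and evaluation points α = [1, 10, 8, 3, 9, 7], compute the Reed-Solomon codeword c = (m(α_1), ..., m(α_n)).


c = [4, 6, 4, 0, 2, 12]

Message polynomial: m(x) = 2 + 12·x + 3·x^2 (mod 13).
For each evaluation point α_i, compute m(α_i) mod 13:
  α_1 = 1: Horner steps 3 → 2 → 4, so m(1) = 4.
  α_2 = 10: Horner steps 3 → 3 → 6, so m(10) = 6.
  α_3 = 8: Horner steps 3 → 10 → 4, so m(8) = 4.
  α_4 = 3: Horner steps 3 → 8 → 0, so m(3) = 0.
  α_5 = 9: Horner steps 3 → 0 → 2, so m(9) = 2.
  α_6 = 7: Horner steps 3 → 7 → 12, so m(7) = 12.
Codeword c = [4, 6, 4, 0, 2, 12] ∈ F_13^6.


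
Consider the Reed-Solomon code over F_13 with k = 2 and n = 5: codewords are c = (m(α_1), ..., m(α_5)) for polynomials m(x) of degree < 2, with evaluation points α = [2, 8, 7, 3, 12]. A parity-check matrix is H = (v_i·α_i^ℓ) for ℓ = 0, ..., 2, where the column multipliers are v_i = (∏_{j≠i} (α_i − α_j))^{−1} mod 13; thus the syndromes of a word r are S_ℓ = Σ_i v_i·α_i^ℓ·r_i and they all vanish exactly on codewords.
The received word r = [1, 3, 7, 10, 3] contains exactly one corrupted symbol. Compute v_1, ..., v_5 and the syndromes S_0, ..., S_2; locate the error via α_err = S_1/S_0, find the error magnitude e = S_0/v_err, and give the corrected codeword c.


S = (7, 6, 7), error at position 5, error magnitude e = 3, c = [1, 3, 7, 10, 0].

Step 1: column multipliers v_i = (∏_{j≠i}(α_i − α_j))^{−1} mod 13.
  i = 1 (α = 2): (2−8)(2−7)(2−3)(2−12) = (−6)·(−5)·(−1)·(−10) = 300 ≡ 1, so v_1 = 1^{−1} = 1 (mod 13).
  i = 2 (α = 8): (8−2)(8−7)(8−3)(8−12) = 6·1·5·(−4) = −120 ≡ 10, so v_2 = 10^{−1} = 4 (mod 13).
  i = 3 (α = 7): (7−2)(7−8)(7−3)(7−12) = 5·(−1)·4·(−5) = 100 ≡ 9, so v_3 = 9^{−1} = 3 (mod 13).
  i = 4 (α = 3): (3−2)(3−8)(3−7)(3−12) = 1·(−5)·(−4)·(−9) = −180 ≡ 2, so v_4 = 2^{−1} = 7 (mod 13).
  i = 5 (α = 12): (12−2)(12−8)(12−7)(12−3) = 10·4·5·9 = 1800 ≡ 6, so v_5 = 6^{−1} = 11 (mod 13).
  v = [1, 4, 3, 7, 11].
Step 2: syndromes of r = [1, 3, 7, 10, 3] (all sums mod 13).
  S_0 = Σ v_i r_i = 1·1 + 4·3 + 3·7 + 7·10 + 11·3 = 137 ≡ 7.
  S_1 = Σ v_i α_i r_i = 1·2·1 + 4·8·3 + 3·7·7 + 7·3·10 + 11·12·3 = 851 ≡ 6.
  α_i^2 mod 13 = [4, 12, 10, 9, 1].
  S_2 = Σ v_i α_i^2 r_i = 1·4·1 + 4·12·3 + 3·10·7 + 7·9·10 + 11·1·3 = 1021 ≡ 7.
  S = (7, 6, 7) ≠ 0, so r is not a codeword (an error is present).
Step 3: locate the error. For a single error e at position i, S_ℓ = v_i·e·α_i^ℓ, so α_err = S_1/S_0.
  S_0^{−1} = 7^{−1} = 2 (mod 13), so α_err = 6·2 = 12 ≡ 12 = α_5. Error position i = 5.
  Consistency check: S_2/S_1 = 7·11 = 77 ≡ 12 = α_err ✓ (single-error assumption holds).
Step 4: error magnitude e = S_0/v_5 = S_0·∏_{j≠5}(α_5 − α_j) = 7·6 = 42 ≡ 3 (mod 13).
Step 5: correct position 5: c_5 = r_5 − e = 3 − 3 ≡ 0 (mod 13). Hence c = [1, 3, 7, 10, 0].
  Check: interpolating c through the α_i gives m(x) = 9 + 9·x (degree < 2) with m(α_i) = c_i for every i, so c is indeed a codeword.


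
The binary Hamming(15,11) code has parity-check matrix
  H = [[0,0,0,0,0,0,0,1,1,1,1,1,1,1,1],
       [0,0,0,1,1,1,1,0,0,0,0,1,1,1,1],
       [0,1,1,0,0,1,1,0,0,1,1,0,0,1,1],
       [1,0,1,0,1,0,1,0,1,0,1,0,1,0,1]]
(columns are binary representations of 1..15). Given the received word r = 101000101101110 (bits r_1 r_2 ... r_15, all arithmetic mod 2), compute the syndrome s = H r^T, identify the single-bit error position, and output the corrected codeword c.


s = (1, 0, 0, 1)^T, error position = 9, corrected codeword c = 101000100101110

Compute s = H r^T mod 2 one row at a time:
  s_1 = 0 + 1 + 1 + 0 + 1 + 1 + 1 + 0 = 5 ≡ 1 (mod 2).
  s_2 = 0 + 0 + 0 + 1 + 1 + 1 + 1 + 0 = 4 ≡ 0 (mod 2).
  s_3 = 0 + 1 + 0 + 1 + 1 + 0 + 1 + 0 = 4 ≡ 0 (mod 2).
  s_4 = 1 + 1 + 0 + 1 + 1 + 0 + 1 + 0 = 5 ≡ 1 (mod 2).
s = (1, 0, 0, 1)^T — this equals column 9 of H (binary 1001), so error is at position 9.
Correct: flip bit 9 of r = 101000101101110 to get c = 101000100101110.


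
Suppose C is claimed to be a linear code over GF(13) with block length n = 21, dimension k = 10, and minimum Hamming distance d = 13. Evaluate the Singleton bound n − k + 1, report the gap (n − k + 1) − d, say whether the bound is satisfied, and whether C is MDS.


Singleton RHS = n − k + 1 = 12, slack = -1, bound violated (no such code; not MDS).

Singleton bound: d ≤ n − k + 1.
Here n = 21, k = 10, so n − k + 1 = 12.
Given d = 13, check d ≤ 12: NO.
Slack = (n − k + 1) − d = -1.
The slack is negative: d = 13 exceeds n − k + 1 = 12 by 1, so the Singleton bound is violated and no linear [21, 10, 13]_13 code can exist. In particular it is not MDS (MDS requires d = n − k + 1 exactly).
Description: the claimed parameters are [21, 10, 13]_13; such a code would be impossible (violates the Singleton bound).


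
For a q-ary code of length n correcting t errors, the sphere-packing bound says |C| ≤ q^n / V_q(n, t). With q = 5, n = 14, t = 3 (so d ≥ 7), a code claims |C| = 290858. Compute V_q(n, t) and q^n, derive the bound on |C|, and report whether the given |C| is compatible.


V_q(n, t) = 24809, q^n = 6103515625, Hamming bound = 246020, |C| = 290858 > bound (violated).

Step 1: Compute V_q(n, t) = Σ_{j=0}^3 C(n, j) (q−1)^j.
  j = 0: C(14,0)·(4)^0 = 1·1 = 1.
  j = 1: C(14,1)·(4)^1 = 14·4 = 56.
  j = 2: C(14,2)·(4)^2 = 91·16 = 1456.
  j = 3: C(14,3)·(4)^3 = 364·64 = 23296.
  V_q(n, t) = 1 + 56 + 1456 + 23296 = 24809.
Step 2: q^n = 5^14 = 6103515625.
Step 3: Hamming bound ⌊q^n / V_q(n,t)⌋ = ⌊6103515625/24809⌋ = 246020.
Step 4: Compare |C| = 290858 to 246020: violated.
The claimed |C| lies above the Hamming bound, so no 5-ary code of length 14 with d ≥ 7 can have 290858 codewords.


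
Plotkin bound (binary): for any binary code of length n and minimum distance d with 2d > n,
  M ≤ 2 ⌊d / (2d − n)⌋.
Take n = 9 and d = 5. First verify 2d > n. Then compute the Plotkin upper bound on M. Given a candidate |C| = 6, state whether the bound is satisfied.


Plotkin bound M ≤ 10; given |C| = 6 ≤ bound (satisfied).

Check applicability: 2d = 10, n = 9.
2d − n = 1 > 0, so Plotkin applies.
Compute d/(2d−n) = 5/1 ≈ 5.0000.
⌊d/(2d−n)⌋ = 5.
Plotkin bound: M ≤ 2·5 = 10.
Given |C| = 6, check: satisfied.
This |C| is below the Plotkin bound.


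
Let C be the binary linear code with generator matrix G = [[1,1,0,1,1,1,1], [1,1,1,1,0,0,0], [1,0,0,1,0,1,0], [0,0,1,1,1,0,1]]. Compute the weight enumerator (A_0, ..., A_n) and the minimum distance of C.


Weight distribution: A_0 = 1, A_1 = 1, A_2 = 1, A_3 = 4, A_4 = 5, A_5 = 3, A_6 = 1. Minimum distance d = 1.

Enumerate all 2^4 = 16 messages m ∈ F_2^4.
For each, compute codeword c = mG in F_2^7, then tally its weight.
  m = 0000 → c = 0000000, weight = 0.
  m = 1000 → c = 1101111, weight = 6.
  m = 0100 → c = 1111000, weight = 4.
  m = 1100 → c = 0010111, weight = 4.
  m = 0010 → c = 1001010, weight = 3.
  m = 1010 → c = 0100101, weight = 3.
  m = 0110 → c = 0110010, weight = 3.
  m = 1110 → c = 1011101, weight = 5.
  m = 0001 → c = 0011101, weight = 4.
  m = 1001 → c = 1110010, weight = 4.
  m = 0101 → c = 1100101, weight = 4.
  m = 1101 → c = 0001010, weight = 2.
  m = 0011 → c = 1010111, weight = 5.
  m = 1011 → c = 0111000, weight = 3.
  m = 0111 → c = 0101111, weight = 5.
  m = 1111 → c = 1000000, weight = 1.
Tally weights:
  weight 0: 1 codewords.
  weight 1: 1 codewords.
  weight 2: 1 codewords.
  weight 3: 4 codewords.
  weight 4: 5 codewords.
  weight 5: 3 codewords.
  weight 6: 1 codewords.
Minimum distance d = smallest w > 0 with A_w > 0 = 1.
Sanity: Σ A_w = 16 = 2^4 = 16 ✓.


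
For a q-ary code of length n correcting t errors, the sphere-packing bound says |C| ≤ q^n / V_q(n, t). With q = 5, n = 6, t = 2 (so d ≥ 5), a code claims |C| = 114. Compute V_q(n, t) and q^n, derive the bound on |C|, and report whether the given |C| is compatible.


V_q(n, t) = 265, q^n = 15625, Hamming bound = 58, |C| = 114 > bound (violated).

Step 1: Compute V_q(n, t) = Σ_{j=0}^2 C(n, j) (q−1)^j.
  j = 0: C(6,0)·(4)^0 = 1·1 = 1.
  j = 1: C(6,1)·(4)^1 = 6·4 = 24.
  j = 2: C(6,2)·(4)^2 = 15·16 = 240.
  V_q(n, t) = 1 + 24 + 240 = 265.
Step 2: q^n = 5^6 = 15625.
Step 3: Hamming bound ⌊q^n / V_q(n,t)⌋ = ⌊15625/265⌋ = 58.
Step 4: Compare |C| = 114 to 58: violated.
The claimed |C| lies above the Hamming bound, so no 5-ary code of length 6 with d ≥ 5 can have 114 codewords.


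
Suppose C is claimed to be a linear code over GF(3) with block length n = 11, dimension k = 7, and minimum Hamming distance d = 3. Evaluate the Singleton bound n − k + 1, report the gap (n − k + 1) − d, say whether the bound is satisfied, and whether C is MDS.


Singleton RHS = n − k + 1 = 5, slack = 2, bound satisfied, not MDS.

Singleton bound: d ≤ n − k + 1.
Here n = 11, k = 7, so n − k + 1 = 5.
Given d = 3, check d ≤ 5: YES.
Slack = (n − k + 1) − d = 2.
The code is NOT MDS (slack = 2 > 0).
Description: the claimed parameters are [11, 7, 3]_3; such a code would be non-MDS.


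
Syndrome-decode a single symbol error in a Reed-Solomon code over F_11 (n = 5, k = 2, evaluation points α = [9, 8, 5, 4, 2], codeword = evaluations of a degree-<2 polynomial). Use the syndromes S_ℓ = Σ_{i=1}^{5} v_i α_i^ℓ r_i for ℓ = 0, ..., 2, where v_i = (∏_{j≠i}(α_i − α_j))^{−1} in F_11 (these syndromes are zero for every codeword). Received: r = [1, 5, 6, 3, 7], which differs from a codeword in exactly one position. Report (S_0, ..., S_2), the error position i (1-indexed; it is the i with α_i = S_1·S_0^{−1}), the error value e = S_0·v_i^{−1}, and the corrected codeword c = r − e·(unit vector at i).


S = (1, 4, 5), error at position 4, error magnitude e = 4, c = [1, 5, 6, 10, 7].

Step 1: column multipliers v_i = (∏_{j≠i}(α_i − α_j))^{−1} mod 11.
  i = 1 (α = 9): (9−8)(9−5)(9−4)(9−2) = 1·4·5·7 = 140 ≡ 8, so v_1 = 8^{−1} = 7 (mod 11).
  i = 2 (α = 8): (8−9)(8−5)(8−4)(8−2) = (−1)·3·4·6 = −72 ≡ 5, so v_2 = 5^{−1} = 9 (mod 11).
  i = 3 (α = 5): (5−9)(5−8)(5−4)(5−2) = (−4)·(−3)·1·3 = 36 ≡ 3, so v_3 = 3^{−1} = 4 (mod 11).
  i = 4 (α = 4): (4−9)(4−8)(4−5)(4−2) = (−5)·(−4)·(−1)·2 = −40 ≡ 4, so v_4 = 4^{−1} = 3 (mod 11).
  i = 5 (α = 2): (2−9)(2−8)(2−5)(2−4) = (−7)·(−6)·(−3)·(−2) = 252 ≡ 10, so v_5 = 10^{−1} = 10 (mod 11).
  v = [7, 9, 4, 3, 10].
Step 2: syndromes of r = [1, 5, 6, 3, 7] (all sums mod 11).
  S_0 = Σ v_i r_i = 7·1 + 9·5 + 4·6 + 3·3 + 10·7 = 155 ≡ 1.
  S_1 = Σ v_i α_i r_i = 7·9·1 + 9·8·5 + 4·5·6 + 3·4·3 + 10·2·7 = 719 ≡ 4.
  α_i^2 mod 11 = [4, 9, 3, 5, 4].
  S_2 = Σ v_i α_i^2 r_i = 7·4·1 + 9·9·5 + 4·3·6 + 3·5·3 + 10·4·7 = 830 ≡ 5.
  S = (1, 4, 5) ≠ 0, so r is not a codeword (an error is present).
Step 3: locate the error. For a single error e at position i, S_ℓ = v_i·e·α_i^ℓ, so α_err = S_1/S_0.
  S_0^{−1} = 1^{−1} = 1 (mod 11), so α_err = 4·1 = 4 ≡ 4 = α_4. Error position i = 4.
  Consistency check: S_2/S_1 = 5·3 = 15 ≡ 4 = α_err ✓ (single-error assumption holds).
Step 4: error magnitude e = S_0/v_4 = S_0·∏_{j≠4}(α_4 − α_j) = 1·4 = 4 ≡ 4 (mod 11).
Step 5: correct position 4: c_4 = r_4 − e = 3 − 4 ≡ 10 (mod 11). Hence c = [1, 5, 6, 10, 7].
  Check: interpolating c through the α_i gives m(x) = 4 + 7·x (degree < 2) with m(α_i) = c_i for every i, so c is indeed a codeword.


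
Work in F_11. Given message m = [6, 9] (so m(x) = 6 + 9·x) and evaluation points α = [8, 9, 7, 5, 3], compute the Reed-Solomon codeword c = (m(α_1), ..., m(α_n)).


c = [1, 10, 3, 7, 0]

Message polynomial: m(x) = 6 + 9·x (mod 11).
For each evaluation point α_i, compute m(α_i) mod 11:
  α_1 = 8: Horner steps 9 → 1, so m(8) = 1.
  α_2 = 9: Horner steps 9 → 10, so m(9) = 10.
  α_3 = 7: Horner steps 9 → 3, so m(7) = 3.
  α_4 = 5: Horner steps 9 → 7, so m(5) = 7.
  α_5 = 3: Horner steps 9 → 0, so m(3) = 0.
Codeword c = [1, 10, 3, 7, 0] ∈ F_11^5.


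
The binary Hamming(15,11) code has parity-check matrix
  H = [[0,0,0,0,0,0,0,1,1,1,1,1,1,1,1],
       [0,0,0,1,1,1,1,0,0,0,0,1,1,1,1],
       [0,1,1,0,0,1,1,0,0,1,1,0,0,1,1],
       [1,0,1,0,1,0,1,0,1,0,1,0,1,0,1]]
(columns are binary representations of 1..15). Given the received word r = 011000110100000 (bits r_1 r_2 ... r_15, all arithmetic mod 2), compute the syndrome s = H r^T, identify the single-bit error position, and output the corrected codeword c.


s = (0, 1, 0, 0)^T, error position = 4, corrected codeword c = 011100110100000

Compute s = H r^T mod 2 one row at a time:
  s_1 = 1 + 0 + 1 + 0 + 0 + 0 + 0 + 0 = 2 ≡ 0 (mod 2).
  s_2 = 0 + 0 + 0 + 1 + 0 + 0 + 0 + 0 = 1 ≡ 1 (mod 2).
  s_3 = 1 + 1 + 0 + 1 + 1 + 0 + 0 + 0 = 4 ≡ 0 (mod 2).
  s_4 = 0 + 1 + 0 + 1 + 0 + 0 + 0 + 0 = 2 ≡ 0 (mod 2).
s = (0, 1, 0, 0)^T — this equals column 4 of H (binary 0100), so error is at position 4.
Correct: flip bit 4 of r = 011000110100000 to get c = 011100110100000.


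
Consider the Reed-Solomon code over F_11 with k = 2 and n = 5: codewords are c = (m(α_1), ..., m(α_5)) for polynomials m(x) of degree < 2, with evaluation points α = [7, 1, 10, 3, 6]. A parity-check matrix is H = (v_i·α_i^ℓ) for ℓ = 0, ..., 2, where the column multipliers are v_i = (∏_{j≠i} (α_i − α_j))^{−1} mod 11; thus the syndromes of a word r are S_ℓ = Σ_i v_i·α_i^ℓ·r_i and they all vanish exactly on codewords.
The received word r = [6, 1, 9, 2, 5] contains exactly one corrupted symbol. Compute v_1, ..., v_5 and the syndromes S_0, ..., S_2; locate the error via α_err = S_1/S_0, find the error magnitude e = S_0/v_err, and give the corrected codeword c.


S = (1, 1, 1), error at position 2, error magnitude e = 1, c = [6, 0, 9, 2, 5].

Step 1: column multipliers v_i = (∏_{j≠i}(α_i − α_j))^{−1} mod 11.
  i = 1 (α = 7): (7−1)(7−10)(7−3)(7−6) = 6·(−3)·4·1 = −72 ≡ 5, so v_1 = 5^{−1} = 9 (mod 11).
  i = 2 (α = 1): (1−7)(1−10)(1−3)(1−6) = (−6)·(−9)·(−2)·(−5) = 540 ≡ 1, so v_2 = 1^{−1} = 1 (mod 11).
  i = 3 (α = 10): (10−7)(10−1)(10−3)(10−6) = 3·9·7·4 = 756 ≡ 8, so v_3 = 8^{−1} = 7 (mod 11).
  i = 4 (α = 3): (3−7)(3−1)(3−10)(3−6) = (−4)·2·(−7)·(−3) = −168 ≡ 8, so v_4 = 8^{−1} = 7 (mod 11).
  i = 5 (α = 6): (6−7)(6−1)(6−10)(6−3) = (−1)·5·(−4)·3 = 60 ≡ 5, so v_5 = 5^{−1} = 9 (mod 11).
  v = [9, 1, 7, 7, 9].
Step 2: syndromes of r = [6, 1, 9, 2, 5] (all sums mod 11).
  S_0 = Σ v_i r_i = 9·6 + 1·1 + 7·9 + 7·2 + 9·5 = 177 ≡ 1.
  S_1 = Σ v_i α_i r_i = 9·7·6 + 1·1·1 + 7·10·9 + 7·3·2 + 9·6·5 = 1321 ≡ 1.
  α_i^2 mod 11 = [5, 1, 1, 9, 3].
  S_2 = Σ v_i α_i^2 r_i = 9·5·6 + 1·1·1 + 7·1·9 + 7·9·2 + 9·3·5 = 595 ≡ 1.
  S = (1, 1, 1) ≠ 0, so r is not a codeword (an error is present).
Step 3: locate the error. For a single error e at position i, S_ℓ = v_i·e·α_i^ℓ, so α_err = S_1/S_0.
  S_0^{−1} = 1^{−1} = 1 (mod 11), so α_err = 1·1 = 1 ≡ 1 = α_2. Error position i = 2.
  Consistency check: S_2/S_1 = 1·1 = 1 ≡ 1 = α_err ✓ (single-error assumption holds).
Step 4: error magnitude e = S_0/v_2 = S_0·∏_{j≠2}(α_2 − α_j) = 1·1 = 1 ≡ 1 (mod 11).
Step 5: correct position 2: c_2 = r_2 − e = 1 − 1 ≡ 0 (mod 11). Hence c = [6, 0, 9, 2, 5].
  Check: interpolating c through the α_i gives m(x) = 10 + 1·x (degree < 2) with m(α_i) = c_i for every i, so c is indeed a codeword.


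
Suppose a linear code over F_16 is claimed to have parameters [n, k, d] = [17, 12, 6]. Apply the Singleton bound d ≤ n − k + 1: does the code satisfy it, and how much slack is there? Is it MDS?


Singleton RHS = n − k + 1 = 6, slack = 0, bound satisfied, MDS.

Singleton bound: d ≤ n − k + 1.
Here n = 17, k = 12, so n − k + 1 = 6.
Given d = 6, check d ≤ 6: YES.
Slack = (n − k + 1) − d = 0.
The code is MDS (slack = 0).
Description: the claimed parameters are [17, 12, 6]_16; such a code would be MDS (meets Singleton bound).


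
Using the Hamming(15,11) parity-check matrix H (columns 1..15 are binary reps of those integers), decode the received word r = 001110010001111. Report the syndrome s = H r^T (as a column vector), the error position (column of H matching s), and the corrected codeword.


s = (1, 0, 1, 0)^T, error position = 10, corrected codeword c = 001110010101111

Compute s = H r^T mod 2 one row at a time:
  s_1 = 1 + 0 + 0 + 0 + 1 + 1 + 1 + 1 = 5 ≡ 1 (mod 2).
  s_2 = 1 + 1 + 0 + 0 + 1 + 1 + 1 + 1 = 6 ≡ 0 (mod 2).
  s_3 = 0 + 1 + 0 + 0 + 0 + 0 + 1 + 1 = 3 ≡ 1 (mod 2).
  s_4 = 0 + 1 + 1 + 0 + 0 + 0 + 1 + 1 = 4 ≡ 0 (mod 2).
s = (1, 0, 1, 0)^T — this equals column 10 of H (binary 1010), so error is at position 10.
Correct: flip bit 10 of r = 001110010001111 to get c = 001110010101111.


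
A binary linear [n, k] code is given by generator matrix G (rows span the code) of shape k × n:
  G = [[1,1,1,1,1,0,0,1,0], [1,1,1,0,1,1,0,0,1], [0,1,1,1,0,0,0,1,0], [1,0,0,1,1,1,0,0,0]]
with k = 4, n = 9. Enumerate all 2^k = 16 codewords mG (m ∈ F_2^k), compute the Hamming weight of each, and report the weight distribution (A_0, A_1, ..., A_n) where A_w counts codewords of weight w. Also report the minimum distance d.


Weight distribution: A_0 = 1, A_2 = 3, A_4 = 7, A_6 = 5. Minimum distance d = 2.

Enumerate all 2^4 = 16 messages m ∈ F_2^4.
For each, compute codeword c = mG in F_2^9, then tally its weight.
  m = 0000 → c = 000000000, weight = 0.
  m = 1000 → c = 111110010, weight = 6.
  m = 0100 → c = 111011001, weight = 6.
  m = 1100 → c = 000101011, weight = 4.
  m = 0010 → c = 011100010, weight = 4.
  m = 1010 → c = 100010000, weight = 2.
  m = 0110 → c = 100111011, weight = 6.
  m = 1110 → c = 011001001, weight = 4.
  m = 0001 → c = 100111000, weight = 4.
  m = 1001 → c = 011001010, weight = 4.
  m = 0101 → c = 011100001, weight = 4.
  m = 1101 → c = 100010011, weight = 4.
  m = 0011 → c = 111011010, weight = 6.
  m = 1011 → c = 000101000, weight = 2.
  m = 0111 → c = 000000011, weight = 2.
  m = 1111 → c = 111110001, weight = 6.
Tally weights:
  weight 0: 1 codewords.
  weight 2: 3 codewords.
  weight 4: 7 codewords.
  weight 6: 5 codewords.
Minimum distance d = smallest w > 0 with A_w > 0 = 2.
Sanity: Σ A_w = 16 = 2^4 = 16 ✓.


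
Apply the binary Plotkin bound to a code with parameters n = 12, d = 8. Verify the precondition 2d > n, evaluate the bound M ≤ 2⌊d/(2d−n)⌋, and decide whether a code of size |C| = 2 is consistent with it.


Plotkin bound M ≤ 4; given |C| = 2 ≤ bound (satisfied).

Check applicability: 2d = 16, n = 12.
2d − n = 4 > 0, so Plotkin applies.
Compute d/(2d−n) = 8/4 ≈ 2.0000.
⌊d/(2d−n)⌋ = 2.
Plotkin bound: M ≤ 2·2 = 4.
Given |C| = 2, check: satisfied.
This |C| is below the Plotkin bound.


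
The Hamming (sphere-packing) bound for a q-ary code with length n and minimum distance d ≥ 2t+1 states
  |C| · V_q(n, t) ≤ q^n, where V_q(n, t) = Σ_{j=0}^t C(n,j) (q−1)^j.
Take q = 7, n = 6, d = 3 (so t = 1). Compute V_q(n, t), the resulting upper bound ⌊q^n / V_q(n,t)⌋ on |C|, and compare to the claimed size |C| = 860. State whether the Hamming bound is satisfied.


V_q(n, t) = 37, q^n = 117649, Hamming bound = 3179, |C| = 860 ≤ bound (satisfied).

Step 1: Compute V_q(n, t) = Σ_{j=0}^1 C(n, j) (q−1)^j.
  j = 0: C(6,0)·(6)^0 = 1·1 = 1.
  j = 1: C(6,1)·(6)^1 = 6·6 = 36.
  V_q(n, t) = 1 + 36 = 37.
Step 2: q^n = 7^6 = 117649.
Step 3: Hamming bound ⌊q^n / V_q(n,t)⌋ = ⌊117649/37⌋ = 3179.
Step 4: Compare |C| = 860 to 3179: satisfied.
The claimed |C| lies below the Hamming bound.


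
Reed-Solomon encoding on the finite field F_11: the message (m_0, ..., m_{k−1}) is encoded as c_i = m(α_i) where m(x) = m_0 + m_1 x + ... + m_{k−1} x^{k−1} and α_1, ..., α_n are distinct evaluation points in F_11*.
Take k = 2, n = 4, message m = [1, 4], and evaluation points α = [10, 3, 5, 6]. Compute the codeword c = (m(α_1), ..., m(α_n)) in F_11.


c = [8, 2, 10, 3]

Message polynomial: m(x) = 1 + 4·x (mod 11).
For each evaluation point α_i, compute m(α_i) mod 11:
  α_1 = 10: Horner steps 4 → 8, so m(10) = 8.
  α_2 = 3: Horner steps 4 → 2, so m(3) = 2.
  α_3 = 5: Horner steps 4 → 10, so m(5) = 10.
  α_4 = 6: Horner steps 4 → 3, so m(6) = 3.
Codeword c = [8, 2, 10, 3] ∈ F_11^4.


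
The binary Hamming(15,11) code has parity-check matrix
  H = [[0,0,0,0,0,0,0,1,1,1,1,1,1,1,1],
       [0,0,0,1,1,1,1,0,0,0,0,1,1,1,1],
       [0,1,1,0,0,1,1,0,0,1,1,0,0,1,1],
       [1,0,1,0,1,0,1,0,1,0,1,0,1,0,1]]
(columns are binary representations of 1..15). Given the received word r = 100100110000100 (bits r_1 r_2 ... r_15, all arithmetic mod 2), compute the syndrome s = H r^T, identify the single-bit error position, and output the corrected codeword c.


s = (0, 1, 1, 1)^T, error position = 7, corrected codeword c = 100100010000100

Compute s = H r^T mod 2 one row at a time:
  s_1 = 1 + 0 + 0 + 0 + 0 + 1 + 0 + 0 = 2 ≡ 0 (mod 2).
  s_2 = 1 + 0 + 0 + 1 + 0 + 1 + 0 + 0 = 3 ≡ 1 (mod 2).
  s_3 = 0 + 0 + 0 + 1 + 0 + 0 + 0 + 0 = 1 ≡ 1 (mod 2).
  s_4 = 1 + 0 + 0 + 1 + 0 + 0 + 1 + 0 = 3 ≡ 1 (mod 2).
s = (0, 1, 1, 1)^T — this equals column 7 of H (binary 0111), so error is at position 7.
Correct: flip bit 7 of r = 100100110000100 to get c = 100100010000100.


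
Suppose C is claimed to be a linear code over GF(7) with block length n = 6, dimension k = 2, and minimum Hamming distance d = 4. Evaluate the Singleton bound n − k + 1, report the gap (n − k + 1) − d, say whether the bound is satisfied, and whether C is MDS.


Singleton RHS = n − k + 1 = 5, slack = 1, bound satisfied, not MDS.

Singleton bound: d ≤ n − k + 1.
Here n = 6, k = 2, so n − k + 1 = 5.
Given d = 4, check d ≤ 5: YES.
Slack = (n − k + 1) − d = 1.
The code is NOT MDS (slack = 1 > 0).
Description: the claimed parameters are [6, 2, 4]_7; such a code would be non-MDS.


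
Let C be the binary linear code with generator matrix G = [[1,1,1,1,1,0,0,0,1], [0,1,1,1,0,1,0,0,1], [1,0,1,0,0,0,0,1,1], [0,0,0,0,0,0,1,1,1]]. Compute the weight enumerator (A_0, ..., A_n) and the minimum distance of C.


Weight distribution: A_0 = 1, A_3 = 3, A_4 = 3, A_5 = 4, A_6 = 4, A_7 = 1. Minimum distance d = 3.

Enumerate all 2^4 = 16 messages m ∈ F_2^4.
For each, compute codeword c = mG in F_2^9, then tally its weight.
  m = 0000 → c = 000000000, weight = 0.
  m = 1000 → c = 111110001, weight = 6.
  m = 0100 → c = 011101001, weight = 5.
  m = 1100 → c = 100011000, weight = 3.
  m = 0010 → c = 101000011, weight = 4.
  m = 1010 → c = 010110010, weight = 4.
  m = 0110 → c = 110101010, weight = 5.
  m = 1110 → c = 001011011, weight = 5.
  m = 0001 → c = 000000111, weight = 3.
  m = 1001 → c = 111110110, weight = 7.
  m = 0101 → c = 011101110, weight = 6.
  m = 1101 → c = 100011111, weight = 6.
  m = 0011 → c = 101000100, weight = 3.
  m = 1011 → c = 010110101, weight = 5.
  m = 0111 → c = 110101101, weight = 6.
  m = 1111 → c = 001011100, weight = 4.
Tally weights:
  weight 0: 1 codewords.
  weight 3: 3 codewords.
  weight 4: 3 codewords.
  weight 5: 4 codewords.
  weight 6: 4 codewords.
  weight 7: 1 codewords.
Minimum distance d = smallest w > 0 with A_w > 0 = 3.
Sanity: Σ A_w = 16 = 2^4 = 16 ✓.


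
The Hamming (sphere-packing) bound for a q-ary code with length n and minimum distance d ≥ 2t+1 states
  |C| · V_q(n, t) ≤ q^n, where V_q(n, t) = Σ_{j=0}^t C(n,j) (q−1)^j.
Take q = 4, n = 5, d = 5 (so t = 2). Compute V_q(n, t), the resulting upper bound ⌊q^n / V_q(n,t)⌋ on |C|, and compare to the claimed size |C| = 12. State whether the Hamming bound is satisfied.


V_q(n, t) = 106, q^n = 1024, Hamming bound = 9, |C| = 12 > bound (violated).

Step 1: Compute V_q(n, t) = Σ_{j=0}^2 C(n, j) (q−1)^j.
  j = 0: C(5,0)·(3)^0 = 1·1 = 1.
  j = 1: C(5,1)·(3)^1 = 5·3 = 15.
  j = 2: C(5,2)·(3)^2 = 10·9 = 90.
  V_q(n, t) = 1 + 15 + 90 = 106.
Step 2: q^n = 4^5 = 1024.
Step 3: Hamming bound ⌊q^n / V_q(n,t)⌋ = ⌊1024/106⌋ = 9.
Step 4: Compare |C| = 12 to 9: violated.
The claimed |C| lies above the Hamming bound, so no 4-ary code of length 5 with d ≥ 5 can have 12 codewords.


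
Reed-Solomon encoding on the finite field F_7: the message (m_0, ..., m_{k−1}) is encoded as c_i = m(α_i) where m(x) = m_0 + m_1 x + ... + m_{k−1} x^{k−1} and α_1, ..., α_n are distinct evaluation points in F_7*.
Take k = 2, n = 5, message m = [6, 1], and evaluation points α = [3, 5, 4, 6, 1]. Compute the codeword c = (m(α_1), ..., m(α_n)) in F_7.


c = [2, 4, 3, 5, 0]

Message polynomial: m(x) = 6 + 1·x (mod 7).
For each evaluation point α_i, compute m(α_i) mod 7:
  α_1 = 3: Horner steps 1 → 2, so m(3) = 2.
  α_2 = 5: Horner steps 1 → 4, so m(5) = 4.
  α_3 = 4: Horner steps 1 → 3, so m(4) = 3.
  α_4 = 6: Horner steps 1 → 5, so m(6) = 5.
  α_5 = 1: Horner steps 1 → 0, so m(1) = 0.
Codeword c = [2, 4, 3, 5, 0] ∈ F_7^5.


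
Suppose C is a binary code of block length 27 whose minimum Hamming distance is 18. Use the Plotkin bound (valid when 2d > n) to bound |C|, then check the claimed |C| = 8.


Plotkin bound M ≤ 4; given |C| = 8 > bound (violated).

Check applicability: 2d = 36, n = 27.
2d − n = 9 > 0, so Plotkin applies.
Compute d/(2d−n) = 18/9 ≈ 2.0000.
⌊d/(2d−n)⌋ = 2.
Plotkin bound: M ≤ 2·2 = 4.
Given |C| = 8, check: VIOLATED.
This |C| is above the Plotkin bound, so no binary code with n = 27, d = 18 and 8 codewords exists.


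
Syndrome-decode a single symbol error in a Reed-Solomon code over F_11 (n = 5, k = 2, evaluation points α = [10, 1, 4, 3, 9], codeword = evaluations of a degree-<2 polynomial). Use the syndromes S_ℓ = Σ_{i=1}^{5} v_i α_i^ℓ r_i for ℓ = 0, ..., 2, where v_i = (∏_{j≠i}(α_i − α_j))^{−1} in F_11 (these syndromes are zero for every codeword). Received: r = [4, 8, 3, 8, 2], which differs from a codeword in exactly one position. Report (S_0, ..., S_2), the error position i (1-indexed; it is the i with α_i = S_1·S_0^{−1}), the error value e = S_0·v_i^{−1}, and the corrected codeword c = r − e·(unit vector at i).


S = (10, 8, 2), error at position 4, error magnitude e = 7, c = [4, 8, 3, 1, 2].

Step 1: column multipliers v_i = (∏_{j≠i}(α_i − α_j))^{−1} mod 11.
  i = 1 (α = 10): (10−1)(10−4)(10−3)(10−9) = 9·6·7·1 = 378 ≡ 4, so v_1 = 4^{−1} = 3 (mod 11).
  i = 2 (α = 1): (1−10)(1−4)(1−3)(1−9) = (−9)·(−3)·(−2)·(−8) = 432 ≡ 3, so v_2 = 3^{−1} = 4 (mod 11).
  i = 3 (α = 4): (4−10)(4−1)(4−3)(4−9) = (−6)·3·1·(−5) = 90 ≡ 2, so v_3 = 2^{−1} = 6 (mod 11).
  i = 4 (α = 3): (3−10)(3−1)(3−4)(3−9) = (−7)·2·(−1)·(−6) = −84 ≡ 4, so v_4 = 4^{−1} = 3 (mod 11).
  i = 5 (α = 9): (9−10)(9−1)(9−4)(9−3) = (−1)·8·5·6 = −240 ≡ 2, so v_5 = 2^{−1} = 6 (mod 11).
  v = [3, 4, 6, 3, 6].
Step 2: syndromes of r = [4, 8, 3, 8, 2] (all sums mod 11).
  S_0 = Σ v_i r_i = 3·4 + 4·8 + 6·3 + 3·8 + 6·2 = 98 ≡ 10.
  S_1 = Σ v_i α_i r_i = 3·10·4 + 4·1·8 + 6·4·3 + 3·3·8 + 6·9·2 = 404 ≡ 8.
  α_i^2 mod 11 = [1, 1, 5, 9, 4].
  S_2 = Σ v_i α_i^2 r_i = 3·1·4 + 4·1·8 + 6·5·3 + 3·9·8 + 6·4·2 = 398 ≡ 2.
  S = (10, 8, 2) ≠ 0, so r is not a codeword (an error is present).
Step 3: locate the error. For a single error e at position i, S_ℓ = v_i·e·α_i^ℓ, so α_err = S_1/S_0.
  S_0^{−1} = 10^{−1} = 10 (mod 11), so α_err = 8·10 = 80 ≡ 3 = α_4. Error position i = 4.
  Consistency check: S_2/S_1 = 2·7 = 14 ≡ 3 = α_err ✓ (single-error assumption holds).
Step 4: error magnitude e = S_0/v_4 = S_0·∏_{j≠4}(α_4 − α_j) = 10·4 = 40 ≡ 7 (mod 11).
Step 5: correct position 4: c_4 = r_4 − e = 8 − 7 ≡ 1 (mod 11). Hence c = [4, 8, 3, 1, 2].
  Check: interpolating c through the α_i gives m(x) = 6 + 2·x (degree < 2) with m(α_i) = c_i for every i, so c is indeed a codeword.


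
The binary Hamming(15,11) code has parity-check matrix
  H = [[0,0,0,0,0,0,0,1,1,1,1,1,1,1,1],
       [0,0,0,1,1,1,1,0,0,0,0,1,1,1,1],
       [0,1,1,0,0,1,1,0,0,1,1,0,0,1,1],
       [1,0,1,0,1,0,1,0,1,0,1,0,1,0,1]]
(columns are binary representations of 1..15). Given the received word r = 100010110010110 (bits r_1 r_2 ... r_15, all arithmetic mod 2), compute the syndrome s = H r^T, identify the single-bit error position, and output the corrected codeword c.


s = (0, 0, 1, 1)^T, error position = 3, corrected codeword c = 101010110010110

Compute s = H r^T mod 2 one row at a time:
  s_1 = 1 + 0 + 0 + 1 + 0 + 1 + 1 + 0 = 4 ≡ 0 (mod 2).
  s_2 = 0 + 1 + 0 + 1 + 0 + 1 + 1 + 0 = 4 ≡ 0 (mod 2).
  s_3 = 0 + 0 + 0 + 1 + 0 + 1 + 1 + 0 = 3 ≡ 1 (mod 2).
  s_4 = 1 + 0 + 1 + 1 + 0 + 1 + 1 + 0 = 5 ≡ 1 (mod 2).
s = (0, 0, 1, 1)^T — this equals column 3 of H (binary 0011), so error is at position 3.
Correct: flip bit 3 of r = 100010110010110 to get c = 101010110010110.


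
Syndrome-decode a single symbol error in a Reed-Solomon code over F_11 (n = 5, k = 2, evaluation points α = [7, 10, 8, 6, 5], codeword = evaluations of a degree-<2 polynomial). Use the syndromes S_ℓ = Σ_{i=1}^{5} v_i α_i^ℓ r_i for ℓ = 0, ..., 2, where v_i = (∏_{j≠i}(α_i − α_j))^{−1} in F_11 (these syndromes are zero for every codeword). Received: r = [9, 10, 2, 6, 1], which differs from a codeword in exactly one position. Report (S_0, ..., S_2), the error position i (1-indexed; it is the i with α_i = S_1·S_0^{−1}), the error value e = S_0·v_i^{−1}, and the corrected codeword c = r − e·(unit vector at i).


S = (4, 2, 1), error at position 4, error magnitude e = 1, c = [9, 10, 2, 5, 1].

Step 1: column multipliers v_i = (∏_{j≠i}(α_i − α_j))^{−1} mod 11.
  i = 1 (α = 7): (7−10)(7−8)(7−6)(7−5) = (−3)·(−1)·1·2 = 6 ≡ 6, so v_1 = 6^{−1} = 2 (mod 11).
  i = 2 (α = 10): (10−7)(10−8)(10−6)(10−5) = 3·2·4·5 = 120 ≡ 10, so v_2 = 10^{−1} = 10 (mod 11).
  i = 3 (α = 8): (8−7)(8−10)(8−6)(8−5) = 1·(−2)·2·3 = −12 ≡ 10, so v_3 = 10^{−1} = 10 (mod 11).
  i = 4 (α = 6): (6−7)(6−10)(6−8)(6−5) = (−1)·(−4)·(−2)·1 = −8 ≡ 3, so v_4 = 3^{−1} = 4 (mod 11).
  i = 5 (α = 5): (5−7)(5−10)(5−8)(5−6) = (−2)·(−5)·(−3)·(−1) = 30 ≡ 8, so v_5 = 8^{−1} = 7 (mod 11).
  v = [2, 10, 10, 4, 7].
Step 2: syndromes of r = [9, 10, 2, 6, 1] (all sums mod 11).
  S_0 = Σ v_i r_i = 2·9 + 10·10 + 10·2 + 4·6 + 7·1 = 169 ≡ 4.
  S_1 = Σ v_i α_i r_i = 2·7·9 + 10·10·10 + 10·8·2 + 4·6·6 + 7·5·1 = 1465 ≡ 2.
  α_i^2 mod 11 = [5, 1, 9, 3, 3].
  S_2 = Σ v_i α_i^2 r_i = 2·5·9 + 10·1·10 + 10·9·2 + 4·3·6 + 7·3·1 = 463 ≡ 1.
  S = (4, 2, 1) ≠ 0, so r is not a codeword (an error is present).
Step 3: locate the error. For a single error e at position i, S_ℓ = v_i·e·α_i^ℓ, so α_err = S_1/S_0.
  S_0^{−1} = 4^{−1} = 3 (mod 11), so α_err = 2·3 = 6 ≡ 6 = α_4. Error position i = 4.
  Consistency check: S_2/S_1 = 1·6 = 6 ≡ 6 = α_err ✓ (single-error assumption holds).
Step 4: error magnitude e = S_0/v_4 = S_0·∏_{j≠4}(α_4 − α_j) = 4·3 = 12 ≡ 1 (mod 11).
Step 5: correct position 4: c_4 = r_4 − e = 6 − 1 ≡ 5 (mod 11). Hence c = [9, 10, 2, 5, 1].
  Check: interpolating c through the α_i gives m(x) = 3 + 4·x (degree < 2) with m(α_i) = c_i for every i, so c is indeed a codeword.
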